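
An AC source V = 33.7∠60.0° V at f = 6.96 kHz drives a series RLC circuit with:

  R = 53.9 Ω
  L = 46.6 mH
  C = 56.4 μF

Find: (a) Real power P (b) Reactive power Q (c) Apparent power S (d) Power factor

Step 1 — Angular frequency: ω = 2π·f = 2π·6960 = 4.373e+04 rad/s.
Step 2 — Component impedances:
  R: Z = R = 53.9 Ω
  L: Z = jωL = j·4.373e+04·0.0466 = 0 + j2038 Ω
  C: Z = 1/(jωC) = -j/(ω·C) = 0 - j0.4054 Ω
Step 3 — Series combination: Z_total = R + L + C = 53.9 + j2037 Ω = 2038∠88.5° Ω.
Step 4 — Source phasor: V = 33.7∠60.0° V = 16.85 + j29.19 V.
Step 5 — Current: I = V / Z = 0.01453 - j0.007886 A = 0.01653∠-28.5° A.
Step 6 — Complex power: S = V·I* = 0.01474 + j0.557 VA.
Step 7 — Real power: P = Re(S) = 0.01474 W.
Step 8 — Reactive power: Q = Im(S) = 0.557 VAR.
Step 9 — Apparent power: |S| = 0.5572 VA.
Step 10 — Power factor: PF = P/|S| = 0.02645 (lagging).

(a) P = 0.01474 W  (b) Q = 0.557 VAR  (c) S = 0.5572 VA  (d) PF = 0.02645 (lagging)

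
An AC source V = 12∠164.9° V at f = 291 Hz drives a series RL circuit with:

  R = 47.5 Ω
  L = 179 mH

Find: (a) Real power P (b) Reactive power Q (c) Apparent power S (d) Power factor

Step 1 — Angular frequency: ω = 2π·f = 2π·291 = 1828 rad/s.
Step 2 — Component impedances:
  R: Z = R = 47.5 Ω
  L: Z = jωL = j·1828·0.179 = 0 + j327.3 Ω
Step 3 — Series combination: Z_total = R + L = 47.5 + j327.3 Ω = 330.7∠81.7° Ω.
Step 4 — Source phasor: V = 12∠164.9° V = -11.59 + j3.126 V.
Step 5 — Current: I = V / Z = 0.004323 + j0.03603 A = 0.03629∠83.2° A.
Step 6 — Complex power: S = V·I* = 0.06254 + j0.4309 VA.
Step 7 — Real power: P = Re(S) = 0.06254 W.
Step 8 — Reactive power: Q = Im(S) = 0.4309 VAR.
Step 9 — Apparent power: |S| = 0.4354 VA.
Step 10 — Power factor: PF = P/|S| = 0.1436 (lagging).

(a) P = 0.06254 W  (b) Q = 0.4309 VAR  (c) S = 0.4354 VA  (d) PF = 0.1436 (lagging)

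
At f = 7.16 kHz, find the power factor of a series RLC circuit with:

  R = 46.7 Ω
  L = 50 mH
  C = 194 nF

Step 1 — Angular frequency: ω = 2π·f = 2π·7160 = 4.499e+04 rad/s.
Step 2 — Component impedances:
  R: Z = R = 46.7 Ω
  L: Z = jωL = j·4.499e+04·0.05 = 0 + j2249 Ω
  C: Z = 1/(jωC) = -j/(ω·C) = 0 - j114.6 Ω
Step 3 — Series combination: Z_total = R + L + C = 46.7 + j2135 Ω = 2135∠88.7° Ω.
Step 4 — Power factor: PF = cos(φ) = Re(Z)/|Z| = 46.7/2135 = 0.02187.
Step 5 — Type: Im(Z) = 2135 ⇒ lagging (phase φ = 88.7°).

PF = 0.02187 (lagging, φ = 88.7°)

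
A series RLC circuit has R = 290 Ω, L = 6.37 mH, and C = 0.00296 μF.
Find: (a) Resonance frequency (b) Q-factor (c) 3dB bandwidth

Step 1 — Resonance condition Im(Z)=0 gives ω₀ = 1/√(LC).
Step 2 — ω₀ = 1/√(0.00637·2.96e-09) = 2.303e+05 rad/s.
Step 3 — f₀ = ω₀/(2π) = 3.665e+04 Hz.
Step 4 — Series Q: Q = ω₀L/R = 2.303e+05·0.00637/290 = 5.059.
Step 5 — 3dB bandwidth: Δω = ω₀/Q = 4.553e+04 rad/s; BW = Δω/(2π) = 7246 Hz.

(a) f₀ = 3.665e+04 Hz  (b) Q = 5.059  (c) BW = 7246 Hz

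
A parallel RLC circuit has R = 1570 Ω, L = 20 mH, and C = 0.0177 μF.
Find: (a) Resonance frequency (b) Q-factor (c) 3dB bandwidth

Step 1 — Resonance: ω₀ = 1/√(LC) = 1/√(0.02·1.77e-08) = 5.315e+04 rad/s.
Step 2 — f₀ = ω₀/(2π) = 8459 Hz.
Step 3 — Parallel Q: Q = R/(ω₀L) = 1570/(5.315e+04·0.02) = 1.477.
Step 4 — Bandwidth: Δω = ω₀/Q = 3.599e+04 rad/s; BW = Δω/(2π) = 5727 Hz.

(a) f₀ = 8459 Hz  (b) Q = 1.477  (c) BW = 5727 Hz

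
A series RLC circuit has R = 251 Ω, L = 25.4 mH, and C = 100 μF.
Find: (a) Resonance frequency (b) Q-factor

Step 1 — Resonance condition Im(Z)=0 gives ω₀ = 1/√(LC).
Step 2 — ω₀ = 1/√(0.0254·0.0001) = 627.5 rad/s.
Step 3 — f₀ = ω₀/(2π) = 99.86 Hz.
Step 4 — Series Q: Q = ω₀L/R = 627.5·0.0254/251 = 0.0635.

(a) f₀ = 99.86 Hz  (b) Q = 0.0635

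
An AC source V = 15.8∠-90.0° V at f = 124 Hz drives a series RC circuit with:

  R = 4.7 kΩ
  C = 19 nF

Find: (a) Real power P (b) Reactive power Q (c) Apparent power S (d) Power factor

Step 1 — Angular frequency: ω = 2π·f = 2π·124 = 779.1 rad/s.
Step 2 — Component impedances:
  R: Z = R = 4700 Ω
  C: Z = 1/(jωC) = -j/(ω·C) = 0 - j6.755e+04 Ω
Step 3 — Series combination: Z_total = R + C = 4700 - j6.755e+04 Ω = 6.772e+04∠-86.0° Ω.
Step 4 — Source phasor: V = 15.8∠-90.0° V = 0 - j15.8 V.
Step 5 — Current: I = V / Z = 0.0002328 - j1.619e-05 A = 0.0002333∠-4.0° A.
Step 6 — Complex power: S = V·I* = 0.0002559 - j0.003678 VA.
Step 7 — Real power: P = Re(S) = 0.0002559 W.
Step 8 — Reactive power: Q = Im(S) = -0.003678 VAR.
Step 9 — Apparent power: |S| = 0.003687 VA.
Step 10 — Power factor: PF = P/|S| = 0.06941 (leading).

(a) P = 0.0002559 W  (b) Q = -0.003678 VAR  (c) S = 0.003687 VA  (d) PF = 0.06941 (leading)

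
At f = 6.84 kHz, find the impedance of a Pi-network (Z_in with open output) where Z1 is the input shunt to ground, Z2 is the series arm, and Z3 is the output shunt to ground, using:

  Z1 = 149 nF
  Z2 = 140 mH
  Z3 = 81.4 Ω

Step 1 — Angular frequency: ω = 2π·f = 2π·6840 = 4.298e+04 rad/s.
Step 2 — Component impedances:
  Z1: Z = 1/(jωC) = -j/(ω·C) = 0 - j156.2 Ω
  Z2: Z = jωL = j·4.298e+04·0.14 = 0 + j6017 Ω
  Z3: Z = R = 81.4 Ω
Step 3 — With open output, the series arm Z2 and the output shunt Z3 appear in series to ground: Z2 + Z3 = 81.4 + j6017 Ω.
Step 4 — Parallel with input shunt Z1: Z_in = Z1 || (Z2 + Z3) = 0.05778 - j160.3 Ω = 160.3∠-90.0° Ω.

Z = 0.05778 - j160.3 Ω = 160.3∠-90.0° Ω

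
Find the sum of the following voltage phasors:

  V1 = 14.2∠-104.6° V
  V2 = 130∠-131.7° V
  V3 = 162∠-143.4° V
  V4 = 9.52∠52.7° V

Step 1 — Convert each phasor to rectangular form:
  V1 = 14.2·(cos(-104.6°) + j·sin(-104.6°)) = -3.579 - j13.74 V
  V2 = 130·(cos(-131.7°) + j·sin(-131.7°)) = -86.48 - j97.06 V
  V3 = 162·(cos(-143.4°) + j·sin(-143.4°)) = -130.1 - j96.59 V
  V4 = 9.52·(cos(52.7°) + j·sin(52.7°)) = 5.769 + j7.573 V
Step 2 — Sum components: V_total = -214.3 - j199.8 V.
Step 3 — Convert to polar: |V_total| = 293 V, ∠V_total = -137.0°.

V_total = 293∠-137.0° V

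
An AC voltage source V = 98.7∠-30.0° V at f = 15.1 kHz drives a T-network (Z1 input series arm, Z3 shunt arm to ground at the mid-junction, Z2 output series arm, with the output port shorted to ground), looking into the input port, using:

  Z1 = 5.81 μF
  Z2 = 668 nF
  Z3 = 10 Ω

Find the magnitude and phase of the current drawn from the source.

Step 1 — Angular frequency: ω = 2π·f = 2π·1.51e+04 = 9.488e+04 rad/s.
Step 2 — Component impedances:
  Z1: Z = 1/(jωC) = -j/(ω·C) = 0 - j1.814 Ω
  Z2: Z = 1/(jωC) = -j/(ω·C) = 0 - j15.78 Ω
  Z3: Z = R = 10 Ω
Step 3 — With the output port shorted to ground, the output series arm Z2 runs from the junction to ground; the shunt arm Z3 also runs from the junction to ground. They appear in parallel: Z3 || Z2 = 7.134 - j4.522 Ω.
Step 4 — Series with input arm Z1: Z_in = Z1 + (Z3 || Z2) = 7.134 - j6.336 Ω = 9.541∠-41.6° Ω.
Step 5 — Source phasor: V = 98.7∠-30.0° V = 85.48 - j49.35 V.
Step 6 — Ohm's law: I = V / Z_total = (85.48 - j49.35) / (7.134 - j6.336) = 10.13 + j2.081 A.
Step 7 — Convert to polar: |I| = 10.34 A, ∠I = 11.6°.

I = 10.34∠11.6° A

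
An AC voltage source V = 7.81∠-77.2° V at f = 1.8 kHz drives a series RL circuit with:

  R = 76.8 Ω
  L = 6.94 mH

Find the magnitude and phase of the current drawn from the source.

Step 1 — Angular frequency: ω = 2π·f = 2π·1800 = 1.131e+04 rad/s.
Step 2 — Component impedances:
  R: Z = R = 76.8 Ω
  L: Z = jωL = j·1.131e+04·0.00694 = 0 + j78.49 Ω
Step 3 — Series combination: Z_total = R + L = 76.8 + j78.49 Ω = 109.8∠45.6° Ω.
Step 4 — Source phasor: V = 7.81∠-77.2° V = 1.73 - j7.616 V.
Step 5 — Ohm's law: I = V / Z_total = (1.73 - j7.616) / (76.8 + j78.49) = -0.03855 - j0.05977 A.
Step 6 — Convert to polar: |I| = 0.07112 A, ∠I = -122.8°.

I = 0.07112∠-122.8° A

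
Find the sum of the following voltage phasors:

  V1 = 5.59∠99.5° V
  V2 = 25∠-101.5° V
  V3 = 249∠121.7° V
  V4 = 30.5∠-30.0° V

Step 1 — Convert each phasor to rectangular form:
  V1 = 5.59·(cos(99.5°) + j·sin(99.5°)) = -0.9226 + j5.513 V
  V2 = 25·(cos(-101.5°) + j·sin(-101.5°)) = -4.984 - j24.5 V
  V3 = 249·(cos(121.7°) + j·sin(121.7°)) = -130.8 + j211.9 V
  V4 = 30.5·(cos(-30.0°) + j·sin(-30.0°)) = 26.41 - j15.25 V
Step 2 — Sum components: V_total = -110.3 + j177.6 V.
Step 3 — Convert to polar: |V_total| = 209.1 V, ∠V_total = 121.8°.

V_total = 209.1∠121.8° V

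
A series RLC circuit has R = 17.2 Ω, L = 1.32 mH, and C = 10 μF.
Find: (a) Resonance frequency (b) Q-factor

Step 1 — Resonance condition Im(Z)=0 gives ω₀ = 1/√(LC).
Step 2 — ω₀ = 1/√(0.00132·1e-05) = 8704 rad/s.
Step 3 — f₀ = ω₀/(2π) = 1385 Hz.
Step 4 — Series Q: Q = ω₀L/R = 8704·0.00132/17.2 = 0.668.

(a) f₀ = 1385 Hz  (b) Q = 0.668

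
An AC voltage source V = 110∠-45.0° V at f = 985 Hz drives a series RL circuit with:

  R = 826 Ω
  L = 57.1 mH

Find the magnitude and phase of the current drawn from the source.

Step 1 — Angular frequency: ω = 2π·f = 2π·985 = 6189 rad/s.
Step 2 — Component impedances:
  R: Z = R = 826 Ω
  L: Z = jωL = j·6189·0.0571 = 0 + j353.4 Ω
Step 3 — Series combination: Z_total = R + L = 826 + j353.4 Ω = 898.4∠23.2° Ω.
Step 4 — Source phasor: V = 110∠-45.0° V = 77.78 - j77.78 V.
Step 5 — Ohm's law: I = V / Z_total = (77.78 - j77.78) / (826 + j353.4) = 0.04554 - j0.1137 A.
Step 6 — Convert to polar: |I| = 0.1224 A, ∠I = -68.2°.

I = 0.1224∠-68.2° A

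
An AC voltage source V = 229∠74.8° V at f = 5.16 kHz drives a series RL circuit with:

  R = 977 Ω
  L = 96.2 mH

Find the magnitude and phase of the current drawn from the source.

Step 1 — Angular frequency: ω = 2π·f = 2π·5160 = 3.242e+04 rad/s.
Step 2 — Component impedances:
  R: Z = R = 977 Ω
  L: Z = jωL = j·3.242e+04·0.0962 = 0 + j3119 Ω
Step 3 — Series combination: Z_total = R + L = 977 + j3119 Ω = 3268∠72.6° Ω.
Step 4 — Source phasor: V = 229∠74.8° V = 60.04 + j221 V.
Step 5 — Ohm's law: I = V / Z_total = (60.04 + j221) / (977 + j3119) = 0.07001 + j0.002681 A.
Step 6 — Convert to polar: |I| = 0.07007 A, ∠I = 2.2°.

I = 0.07007∠2.2° A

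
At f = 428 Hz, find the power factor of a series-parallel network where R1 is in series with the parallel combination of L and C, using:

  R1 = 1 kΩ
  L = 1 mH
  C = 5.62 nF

Step 1 — Angular frequency: ω = 2π·f = 2π·428 = 2689 rad/s.
Step 2 — Component impedances:
  R1: Z = R = 1000 Ω
  L: Z = jωL = j·2689·0.001 = 0 + j2.689 Ω
  C: Z = 1/(jωC) = -j/(ω·C) = 0 - j6.617e+04 Ω
Step 3 — Parallel branch: L || C = 1/(1/L + 1/C) = 0 + j2.689 Ω.
Step 4 — Series with R1: Z_total = R1 + (L || C) = 1000 + j2.689 Ω = 1000∠0.2° Ω.
Step 5 — Power factor: PF = cos(φ) = Re(Z)/|Z| = 1000/1000 = 1.
Step 6 — Type: Im(Z) = 2.689 ⇒ lagging (phase φ = 0.2°).

PF = 1 (lagging, φ = 0.2°)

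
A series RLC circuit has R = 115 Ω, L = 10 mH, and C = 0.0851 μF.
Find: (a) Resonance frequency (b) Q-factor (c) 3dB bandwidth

Step 1 — Resonance: ω₀ = 1/√(LC) = 1/√(0.01·8.51e-08) = 3.428e+04 rad/s.
Step 2 — f₀ = ω₀/(2π) = 5456 Hz.
Step 3 — Series Q: Q = ω₀L/R = 3.428e+04·0.01/115 = 2.981.
Step 4 — Bandwidth: Δω = ω₀/Q = 1.15e+04 rad/s; BW = Δω/(2π) = 1830 Hz.

(a) f₀ = 5456 Hz  (b) Q = 2.981  (c) BW = 1830 Hz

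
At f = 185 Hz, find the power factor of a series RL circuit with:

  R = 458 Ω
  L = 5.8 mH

Step 1 — Angular frequency: ω = 2π·f = 2π·185 = 1162 rad/s.
Step 2 — Component impedances:
  R: Z = R = 458 Ω
  L: Z = jωL = j·1162·0.0058 = 0 + j6.742 Ω
Step 3 — Series combination: Z_total = R + L = 458 + j6.742 Ω = 458∠0.8° Ω.
Step 4 — Power factor: PF = cos(φ) = Re(Z)/|Z| = 458/458.05 = 0.9999.
Step 5 — Type: Im(Z) = 6.742 ⇒ lagging (phase φ = 0.8°).

PF = 0.9999 (lagging, φ = 0.8°)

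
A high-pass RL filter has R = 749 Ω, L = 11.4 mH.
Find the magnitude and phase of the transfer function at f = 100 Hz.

Step 1 — Angular frequency: ω = 2π·100 = 628.3 rad/s.
Step 2 — Transfer function: H(jω) = jωL/(R + jωL).
Step 3 — Numerator jωL = j·7.163; denominator R + jωL = 749 + j7.163.
Step 4 — H = 9.145e-05 + j0.009562.
Step 5 — Magnitude: |H| = 0.009563 (-40.4 dB); phase: φ = 89.5°.

|H| = 0.009563 (-40.4 dB), φ = 89.5°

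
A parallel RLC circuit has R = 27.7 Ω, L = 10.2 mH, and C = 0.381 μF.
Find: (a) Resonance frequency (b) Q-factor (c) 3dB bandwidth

Step 1 — Resonance: ω₀ = 1/√(LC) = 1/√(0.0102·3.81e-07) = 1.604e+04 rad/s.
Step 2 — f₀ = ω₀/(2π) = 2553 Hz.
Step 3 — Parallel Q: Q = R/(ω₀L) = 27.7/(1.604e+04·0.0102) = 0.1693.
Step 4 — Bandwidth: Δω = ω₀/Q = 9.475e+04 rad/s; BW = Δω/(2π) = 1.508e+04 Hz.

(a) f₀ = 2553 Hz  (b) Q = 0.1693  (c) BW = 1.508e+04 Hz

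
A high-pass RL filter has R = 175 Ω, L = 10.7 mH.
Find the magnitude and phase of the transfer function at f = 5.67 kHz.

Step 1 — Angular frequency: ω = 2π·5670 = 3.563e+04 rad/s.
Step 2 — Transfer function: H(jω) = jωL/(R + jωL).
Step 3 — Numerator jωL = j·381.2; denominator R + jωL = 175 + j381.2.
Step 4 — H = 0.8259 + j0.3792.
Step 5 — Magnitude: |H| = 0.9088 (-0.8 dB); phase: φ = 24.7°.

|H| = 0.9088 (-0.8 dB), φ = 24.7°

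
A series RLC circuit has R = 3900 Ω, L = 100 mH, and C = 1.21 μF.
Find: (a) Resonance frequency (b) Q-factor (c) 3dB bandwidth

Step 1 — Resonance condition Im(Z)=0 gives ω₀ = 1/√(LC).
Step 2 — ω₀ = 1/√(0.1·1.21e-06) = 2875 rad/s.
Step 3 — f₀ = ω₀/(2π) = 457.5 Hz.
Step 4 — Series Q: Q = ω₀L/R = 2875·0.1/3900 = 0.07371.
Step 5 — 3dB bandwidth: Δω = ω₀/Q = 3.9e+04 rad/s; BW = Δω/(2π) = 6207 Hz.

(a) f₀ = 457.5 Hz  (b) Q = 0.07371  (c) BW = 6207 Hz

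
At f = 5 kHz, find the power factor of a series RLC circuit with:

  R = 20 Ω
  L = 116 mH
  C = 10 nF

Step 1 — Angular frequency: ω = 2π·f = 2π·5000 = 3.142e+04 rad/s.
Step 2 — Component impedances:
  R: Z = R = 20 Ω
  L: Z = jωL = j·3.142e+04·0.116 = 0 + j3644 Ω
  C: Z = 1/(jωC) = -j/(ω·C) = 0 - j3183 Ω
Step 3 — Series combination: Z_total = R + L + C = 20 + j461.1 Ω = 461.6∠87.5° Ω.
Step 4 — Power factor: PF = cos(φ) = Re(Z)/|Z| = 20/461.6 = 0.04333.
Step 5 — Type: Im(Z) = 461.1 ⇒ lagging (phase φ = 87.5°).

PF = 0.04333 (lagging, φ = 87.5°)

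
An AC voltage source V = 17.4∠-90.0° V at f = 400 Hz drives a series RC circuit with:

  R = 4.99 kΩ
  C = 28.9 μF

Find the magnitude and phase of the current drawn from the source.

Step 1 — Angular frequency: ω = 2π·f = 2π·400 = 2513 rad/s.
Step 2 — Component impedances:
  R: Z = R = 4990 Ω
  C: Z = 1/(jωC) = -j/(ω·C) = 0 - j13.77 Ω
Step 3 — Series combination: Z_total = R + C = 4990 - j13.77 Ω = 4990∠-0.2° Ω.
Step 4 — Source phasor: V = 17.4∠-90.0° V = 0 - j17.4 V.
Step 5 — Ohm's law: I = V / Z_total = (0 - j17.4) / (4990 - j13.77) = 9.621e-06 - j0.003487 A.
Step 6 — Convert to polar: |I| = 0.003487 A, ∠I = -89.8°.

I = 0.003487∠-89.8° A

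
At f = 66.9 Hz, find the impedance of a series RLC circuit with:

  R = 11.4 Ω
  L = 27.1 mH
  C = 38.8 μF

Step 1 — Angular frequency: ω = 2π·f = 2π·66.9 = 420.3 rad/s.
Step 2 — Component impedances:
  R: Z = R = 11.4 Ω
  L: Z = jωL = j·420.3·0.0271 = 0 + j11.39 Ω
  C: Z = 1/(jωC) = -j/(ω·C) = 0 - j61.31 Ω
Step 3 — Series combination: Z_total = R + L + C = 11.4 - j49.92 Ω = 51.21∠-77.1° Ω.

Z = 11.4 - j49.92 Ω = 51.21∠-77.1° Ω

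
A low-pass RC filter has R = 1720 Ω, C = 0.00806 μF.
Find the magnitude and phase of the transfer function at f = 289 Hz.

Step 1 — Angular frequency: ω = 2π·289 = 1816 rad/s.
Step 2 — Transfer function: H(jω) = 1/(1 + jωRC).
Step 3 — Denominator: 1 + jωRC = 1 + j·1816·1720·8.06e-09 = 1 + j0.02517.
Step 4 — H = 0.9994 - j0.02516.
Step 5 — Magnitude: |H| = 0.9997 (-0.0 dB); phase: φ = -1.4°.

|H| = 0.9997 (-0.0 dB), φ = -1.4°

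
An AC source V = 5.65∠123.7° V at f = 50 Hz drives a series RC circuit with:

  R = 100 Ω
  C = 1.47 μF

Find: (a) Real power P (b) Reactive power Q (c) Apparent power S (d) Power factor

Step 1 — Angular frequency: ω = 2π·f = 2π·50 = 314.2 rad/s.
Step 2 — Component impedances:
  R: Z = R = 100 Ω
  C: Z = 1/(jωC) = -j/(ω·C) = 0 - j2165 Ω
Step 3 — Series combination: Z_total = R + C = 100 - j2165 Ω = 2168∠-87.4° Ω.
Step 4 — Source phasor: V = 5.65∠123.7° V = -3.135 + j4.701 V.
Step 5 — Current: I = V / Z = -0.002233 - j0.001345 A = 0.002606∠-148.9° A.
Step 6 — Complex power: S = V·I* = 0.0006794 - j0.01471 VA.
Step 7 — Real power: P = Re(S) = 0.0006794 W.
Step 8 — Reactive power: Q = Im(S) = -0.01471 VAR.
Step 9 — Apparent power: |S| = 0.01473 VA.
Step 10 — Power factor: PF = P/|S| = 0.04613 (leading).

(a) P = 0.0006794 W  (b) Q = -0.01471 VAR  (c) S = 0.01473 VA  (d) PF = 0.04613 (leading)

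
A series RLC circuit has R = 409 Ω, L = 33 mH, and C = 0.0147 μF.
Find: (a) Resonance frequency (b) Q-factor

Step 1 — Resonance condition Im(Z)=0 gives ω₀ = 1/√(LC).
Step 2 — ω₀ = 1/√(0.033·1.47e-08) = 4.54e+04 rad/s.
Step 3 — f₀ = ω₀/(2π) = 7226 Hz.
Step 4 — Series Q: Q = ω₀L/R = 4.54e+04·0.033/409 = 3.663.

(a) f₀ = 7226 Hz  (b) Q = 3.663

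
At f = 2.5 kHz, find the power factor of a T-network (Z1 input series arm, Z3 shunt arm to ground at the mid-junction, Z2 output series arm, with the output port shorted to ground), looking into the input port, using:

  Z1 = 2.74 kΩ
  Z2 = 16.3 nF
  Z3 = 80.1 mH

Step 1 — Angular frequency: ω = 2π·f = 2π·2500 = 1.571e+04 rad/s.
Step 2 — Component impedances:
  Z1: Z = R = 2740 Ω
  Z2: Z = 1/(jωC) = -j/(ω·C) = 0 - j3906 Ω
  Z3: Z = jωL = j·1.571e+04·0.0801 = 0 + j1258 Ω
Step 3 — With the output port shorted to ground, the output series arm Z2 runs from the junction to ground; the shunt arm Z3 also runs from the junction to ground. They appear in parallel: Z3 || Z2 = 0 + j1856 Ω.
Step 4 — Series with input arm Z1: Z_in = Z1 + (Z3 || Z2) = 2740 + j1856 Ω = 3310∠34.1° Ω.
Step 5 — Power factor: PF = cos(φ) = Re(Z)/|Z| = 2740/3309.5 = 0.8279.
Step 6 — Type: Im(Z) = 1856 ⇒ lagging (phase φ = 34.1°).

PF = 0.8279 (lagging, φ = 34.1°)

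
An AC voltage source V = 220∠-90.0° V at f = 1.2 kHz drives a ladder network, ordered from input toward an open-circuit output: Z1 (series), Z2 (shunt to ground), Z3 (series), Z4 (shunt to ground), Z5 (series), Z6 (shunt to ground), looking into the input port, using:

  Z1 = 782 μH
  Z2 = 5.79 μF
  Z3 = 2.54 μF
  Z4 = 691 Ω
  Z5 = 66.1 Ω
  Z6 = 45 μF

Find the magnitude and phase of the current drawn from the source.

Step 1 — Angular frequency: ω = 2π·f = 2π·1200 = 7540 rad/s.
Step 2 — Component impedances:
  Z1: Z = jωL = j·7540·0.000782 = 0 + j5.896 Ω
  Z2: Z = 1/(jωC) = -j/(ω·C) = 0 - j22.91 Ω
  Z3: Z = 1/(jωC) = -j/(ω·C) = 0 - j52.22 Ω
  Z4: Z = R = 691 Ω
  Z5: Z = R = 66.1 Ω
  Z6: Z = 1/(jωC) = -j/(ω·C) = 0 - j2.947 Ω
Step 3 — Ladder network (open output): work backward from the far end, alternating series and parallel combinations. Z_in = 3.278 - j12.8 Ω = 13.21∠-75.6° Ω.
Step 4 — Source phasor: V = 220∠-90.0° V = 0 - j220 V.
Step 5 — Ohm's law: I = V / Z_total = (0 - j220) / (3.278 - j12.8) = 16.13 - j4.133 A.
Step 6 — Convert to polar: |I| = 16.65 A, ∠I = -14.4°.

I = 16.65∠-14.4° A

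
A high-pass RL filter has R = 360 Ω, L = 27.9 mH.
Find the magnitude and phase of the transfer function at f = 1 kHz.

Step 1 — Angular frequency: ω = 2π·1000 = 6283 rad/s.
Step 2 — Transfer function: H(jω) = jωL/(R + jωL).
Step 3 — Numerator jωL = j·175.3; denominator R + jωL = 360 + j175.3.
Step 4 — H = 0.1917 + j0.3936.
Step 5 — Magnitude: |H| = 0.4378 (-7.2 dB); phase: φ = 64.0°.

|H| = 0.4378 (-7.2 dB), φ = 64.0°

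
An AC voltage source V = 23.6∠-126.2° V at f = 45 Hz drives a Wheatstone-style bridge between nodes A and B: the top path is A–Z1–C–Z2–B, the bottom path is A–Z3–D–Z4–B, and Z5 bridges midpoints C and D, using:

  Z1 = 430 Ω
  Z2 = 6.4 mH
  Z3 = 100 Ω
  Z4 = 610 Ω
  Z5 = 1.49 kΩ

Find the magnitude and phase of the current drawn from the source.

Step 1 — Angular frequency: ω = 2π·f = 2π·45 = 282.7 rad/s.
Step 2 — Component impedances:
  Z1: Z = R = 430 Ω
  Z2: Z = jωL = j·282.7·0.0064 = 0 + j1.81 Ω
  Z3: Z = R = 100 Ω
  Z4: Z = R = 610 Ω
  Z5: Z = R = 1490 Ω
Step 3 — Bridge requires nodal analysis (the Z5 bridge couples midpoints C and D, so the two paths cannot be reduced to a simple series/parallel combination). Setting node B to ground and injecting 1 A at node A, the 3-node admittance system at A, C, D solves to V_A = Z_AB = 238 + j0.8444 Ω = 238∠0.2° Ω.
Step 4 — Source phasor: V = 23.6∠-126.2° V = -13.94 - j19.04 V.
Step 5 — Ohm's law: I = V / Z_total = (-13.94 - j19.04) / (238 + j0.8444) = -0.05886 - j0.07982 A.
Step 6 — Convert to polar: |I| = 0.09918 A, ∠I = -126.4°.

I = 0.09918∠-126.4° A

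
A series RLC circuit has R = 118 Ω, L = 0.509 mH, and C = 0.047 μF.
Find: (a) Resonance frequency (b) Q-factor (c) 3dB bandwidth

Step 1 — Resonance: ω₀ = 1/√(LC) = 1/√(0.000509·4.7e-08) = 2.045e+05 rad/s.
Step 2 — f₀ = ω₀/(2π) = 3.254e+04 Hz.
Step 3 — Series Q: Q = ω₀L/R = 2.045e+05·0.000509/118 = 0.8819.
Step 4 — Bandwidth: Δω = ω₀/Q = 2.318e+05 rad/s; BW = Δω/(2π) = 3.69e+04 Hz.

(a) f₀ = 3.254e+04 Hz  (b) Q = 0.8819  (c) BW = 3.69e+04 Hz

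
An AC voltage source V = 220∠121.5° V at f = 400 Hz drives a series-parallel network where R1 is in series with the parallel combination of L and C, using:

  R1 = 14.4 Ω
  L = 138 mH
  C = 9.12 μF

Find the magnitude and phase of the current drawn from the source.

Step 1 — Angular frequency: ω = 2π·f = 2π·400 = 2513 rad/s.
Step 2 — Component impedances:
  R1: Z = R = 14.4 Ω
  L: Z = jωL = j·2513·0.138 = 0 + j346.8 Ω
  C: Z = 1/(jωC) = -j/(ω·C) = 0 - j43.63 Ω
Step 3 — Parallel branch: L || C = 1/(1/L + 1/C) = 0 - j49.91 Ω.
Step 4 — Series with R1: Z_total = R1 + (L || C) = 14.4 - j49.91 Ω = 51.94∠-73.9° Ω.
Step 5 — Source phasor: V = 220∠121.5° V = -114.9 + j187.6 V.
Step 6 — Ohm's law: I = V / Z_total = (-114.9 + j187.6) / (14.4 - j49.91) = -4.083 - j1.125 A.
Step 7 — Convert to polar: |I| = 4.236 A, ∠I = -164.6°.

I = 4.236∠-164.6° A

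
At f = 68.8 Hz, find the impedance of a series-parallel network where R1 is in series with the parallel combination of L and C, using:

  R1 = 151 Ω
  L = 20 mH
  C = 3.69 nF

Step 1 — Angular frequency: ω = 2π·f = 2π·68.8 = 432.3 rad/s.
Step 2 — Component impedances:
  R1: Z = R = 151 Ω
  L: Z = jωL = j·432.3·0.02 = 0 + j8.646 Ω
  C: Z = 1/(jωC) = -j/(ω·C) = 0 - j6.269e+05 Ω
Step 3 — Parallel branch: L || C = 1/(1/L + 1/C) = 0 + j8.646 Ω.
Step 4 — Series with R1: Z_total = R1 + (L || C) = 151 + j8.646 Ω = 151.2∠3.3° Ω.

Z = 151 + j8.646 Ω = 151.2∠3.3° Ω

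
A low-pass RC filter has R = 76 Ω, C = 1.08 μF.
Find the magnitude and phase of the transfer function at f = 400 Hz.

Step 1 — Angular frequency: ω = 2π·400 = 2513 rad/s.
Step 2 — Transfer function: H(jω) = 1/(1 + jωRC).
Step 3 — Denominator: 1 + jωRC = 1 + j·2513·76·1.08e-06 = 1 + j0.2063.
Step 4 — H = 0.9592 - j0.1979.
Step 5 — Magnitude: |H| = 0.9794 (-0.2 dB); phase: φ = -11.7°.

|H| = 0.9794 (-0.2 dB), φ = -11.7°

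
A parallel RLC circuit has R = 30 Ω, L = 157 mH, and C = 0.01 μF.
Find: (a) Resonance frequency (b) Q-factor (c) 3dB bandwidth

Step 1 — Resonance: ω₀ = 1/√(LC) = 1/√(0.157·1e-08) = 2.524e+04 rad/s.
Step 2 — f₀ = ω₀/(2π) = 4017 Hz.
Step 3 — Parallel Q: Q = R/(ω₀L) = 30/(2.524e+04·0.157) = 0.007571.
Step 4 — Bandwidth: Δω = ω₀/Q = 3.333e+06 rad/s; BW = Δω/(2π) = 5.305e+05 Hz.

(a) f₀ = 4017 Hz  (b) Q = 0.007571  (c) BW = 5.305e+05 Hz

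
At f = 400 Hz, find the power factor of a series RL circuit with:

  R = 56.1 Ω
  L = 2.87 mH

Step 1 — Angular frequency: ω = 2π·f = 2π·400 = 2513 rad/s.
Step 2 — Component impedances:
  R: Z = R = 56.1 Ω
  L: Z = jωL = j·2513·0.00287 = 0 + j7.213 Ω
Step 3 — Series combination: Z_total = R + L = 56.1 + j7.213 Ω = 56.56∠7.3° Ω.
Step 4 — Power factor: PF = cos(φ) = Re(Z)/|Z| = 56.1/56.562 = 0.9918.
Step 5 — Type: Im(Z) = 7.213 ⇒ lagging (phase φ = 7.3°).

PF = 0.9918 (lagging, φ = 7.3°)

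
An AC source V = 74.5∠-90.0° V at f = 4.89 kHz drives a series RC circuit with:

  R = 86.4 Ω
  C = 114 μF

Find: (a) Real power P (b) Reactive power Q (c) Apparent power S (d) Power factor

Step 1 — Angular frequency: ω = 2π·f = 2π·4890 = 3.072e+04 rad/s.
Step 2 — Component impedances:
  R: Z = R = 86.4 Ω
  C: Z = 1/(jωC) = -j/(ω·C) = 0 - j0.2855 Ω
Step 3 — Series combination: Z_total = R + C = 86.4 - j0.2855 Ω = 86.4∠-0.2° Ω.
Step 4 — Source phasor: V = 74.5∠-90.0° V = 0 - j74.5 V.
Step 5 — Current: I = V / Z = 0.002849 - j0.8623 A = 0.8623∠-89.8° A.
Step 6 — Complex power: S = V·I* = 64.24 - j0.2123 VA.
Step 7 — Real power: P = Re(S) = 64.24 W.
Step 8 — Reactive power: Q = Im(S) = -0.2123 VAR.
Step 9 — Apparent power: |S| = 64.24 VA.
Step 10 — Power factor: PF = P/|S| = 1 (leading).

(a) P = 64.24 W  (b) Q = -0.2123 VAR  (c) S = 64.24 VA  (d) PF = 1 (leading)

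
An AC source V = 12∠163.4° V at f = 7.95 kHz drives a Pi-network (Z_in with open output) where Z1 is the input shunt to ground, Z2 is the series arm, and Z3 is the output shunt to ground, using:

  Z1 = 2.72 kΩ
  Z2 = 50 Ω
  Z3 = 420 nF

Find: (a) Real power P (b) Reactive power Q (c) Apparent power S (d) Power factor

Step 1 — Angular frequency: ω = 2π·f = 2π·7950 = 4.995e+04 rad/s.
Step 2 — Component impedances:
  Z1: Z = R = 2720 Ω
  Z2: Z = R = 50 Ω
  Z3: Z = 1/(jωC) = -j/(ω·C) = 0 - j47.67 Ω
Step 3 — With open output, the series arm Z2 and the output shunt Z3 appear in series to ground: Z2 + Z3 = 50 - j47.67 Ω.
Step 4 — Parallel with input shunt Z1: Z_in = Z1 || (Z2 + Z3) = 49.89 - j45.95 Ω = 67.82∠-42.6° Ω.
Step 5 — Source phasor: V = 12∠163.4° V = -11.5 + j3.428 V.
Step 6 — Current: I = V / Z = -0.159 - j0.07769 A = 0.1769∠-154.0° A.
Step 7 — Complex power: S = V·I* = 1.562 - j1.438 VA.
Step 8 — Real power: P = Re(S) = 1.562 W.
Step 9 — Reactive power: Q = Im(S) = -1.438 VAR.
Step 10 — Apparent power: |S| = 2.123 VA.
Step 11 — Power factor: PF = P/|S| = 0.7356 (leading).

(a) P = 1.562 W  (b) Q = -1.438 VAR  (c) S = 2.123 VA  (d) PF = 0.7356 (leading)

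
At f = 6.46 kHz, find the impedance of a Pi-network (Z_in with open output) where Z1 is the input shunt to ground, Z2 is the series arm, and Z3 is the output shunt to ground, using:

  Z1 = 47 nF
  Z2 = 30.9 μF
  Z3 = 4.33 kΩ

Step 1 — Angular frequency: ω = 2π·f = 2π·6460 = 4.059e+04 rad/s.
Step 2 — Component impedances:
  Z1: Z = 1/(jωC) = -j/(ω·C) = 0 - j524.2 Ω
  Z2: Z = 1/(jωC) = -j/(ω·C) = 0 - j0.7973 Ω
  Z3: Z = R = 4330 Ω
Step 3 — With open output, the series arm Z2 and the output shunt Z3 appear in series to ground: Z2 + Z3 = 4330 - j0.7973 Ω.
Step 4 — Parallel with input shunt Z1: Z_in = Z1 || (Z2 + Z3) = 62.54 - j516.6 Ω = 520.4∠-83.1° Ω.

Z = 62.54 - j516.6 Ω = 520.4∠-83.1° Ω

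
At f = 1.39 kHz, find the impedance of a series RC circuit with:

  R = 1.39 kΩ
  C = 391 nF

Step 1 — Angular frequency: ω = 2π·f = 2π·1390 = 8734 rad/s.
Step 2 — Component impedances:
  R: Z = R = 1390 Ω
  C: Z = 1/(jωC) = -j/(ω·C) = 0 - j292.8 Ω
Step 3 — Series combination: Z_total = R + C = 1390 - j292.8 Ω = 1421∠-11.9° Ω.

Z = 1390 - j292.8 Ω = 1421∠-11.9° Ω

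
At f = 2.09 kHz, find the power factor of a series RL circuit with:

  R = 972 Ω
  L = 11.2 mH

Step 1 — Angular frequency: ω = 2π·f = 2π·2090 = 1.313e+04 rad/s.
Step 2 — Component impedances:
  R: Z = R = 972 Ω
  L: Z = jωL = j·1.313e+04·0.0112 = 0 + j147.1 Ω
Step 3 — Series combination: Z_total = R + L = 972 + j147.1 Ω = 983.1∠8.6° Ω.
Step 4 — Power factor: PF = cos(φ) = Re(Z)/|Z| = 972/983.1 = 0.9887.
Step 5 — Type: Im(Z) = 147.1 ⇒ lagging (phase φ = 8.6°).

PF = 0.9887 (lagging, φ = 8.6°)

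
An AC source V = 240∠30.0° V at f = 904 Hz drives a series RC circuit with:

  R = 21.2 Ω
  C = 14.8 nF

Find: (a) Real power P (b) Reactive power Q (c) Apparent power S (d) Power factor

Step 1 — Angular frequency: ω = 2π·f = 2π·904 = 5680 rad/s.
Step 2 — Component impedances:
  R: Z = R = 21.2 Ω
  C: Z = 1/(jωC) = -j/(ω·C) = 0 - j1.19e+04 Ω
Step 3 — Series combination: Z_total = R + C = 21.2 - j1.19e+04 Ω = 1.19e+04∠-89.9° Ω.
Step 4 — Source phasor: V = 240∠30.0° V = 207.8 + j120 V.
Step 5 — Current: I = V / Z = -0.01006 + j0.01749 A = 0.02018∠119.9° A.
Step 6 — Complex power: S = V·I* = 0.008629 - j4.842 VA.
Step 7 — Real power: P = Re(S) = 0.008629 W.
Step 8 — Reactive power: Q = Im(S) = -4.842 VAR.
Step 9 — Apparent power: |S| = 4.842 VA.
Step 10 — Power factor: PF = P/|S| = 0.001782 (leading).

(a) P = 0.008629 W  (b) Q = -4.842 VAR  (c) S = 4.842 VA  (d) PF = 0.001782 (leading)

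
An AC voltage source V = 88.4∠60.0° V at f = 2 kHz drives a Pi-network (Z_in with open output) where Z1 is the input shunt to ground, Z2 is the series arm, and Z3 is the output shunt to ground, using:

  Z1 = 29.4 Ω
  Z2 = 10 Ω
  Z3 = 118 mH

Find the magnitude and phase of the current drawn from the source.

Step 1 — Angular frequency: ω = 2π·f = 2π·2000 = 1.257e+04 rad/s.
Step 2 — Component impedances:
  Z1: Z = R = 29.4 Ω
  Z2: Z = R = 10 Ω
  Z3: Z = jωL = j·1.257e+04·0.118 = 0 + j1483 Ω
Step 3 — With open output, the series arm Z2 and the output shunt Z3 appear in series to ground: Z2 + Z3 = 10 + j1483 Ω.
Step 4 — Parallel with input shunt Z1: Z_in = Z1 || (Z2 + Z3) = 29.38 + j0.5825 Ω = 29.39∠1.1° Ω.
Step 5 — Source phasor: V = 88.4∠60.0° V = 44.2 + j76.56 V.
Step 6 — Ohm's law: I = V / Z_total = (44.2 + j76.56) / (29.38 + j0.5825) = 1.555 + j2.575 A.
Step 7 — Convert to polar: |I| = 3.008 A, ∠I = 58.9°.

I = 3.008∠58.9° A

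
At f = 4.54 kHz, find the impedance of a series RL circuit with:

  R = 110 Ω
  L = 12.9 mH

Step 1 — Angular frequency: ω = 2π·f = 2π·4540 = 2.853e+04 rad/s.
Step 2 — Component impedances:
  R: Z = R = 110 Ω
  L: Z = jωL = j·2.853e+04·0.0129 = 0 + j368 Ω
Step 3 — Series combination: Z_total = R + L = 110 + j368 Ω = 384.1∠73.4° Ω.

Z = 110 + j368 Ω = 384.1∠73.4° Ω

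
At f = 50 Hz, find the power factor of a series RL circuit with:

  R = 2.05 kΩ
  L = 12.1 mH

Step 1 — Angular frequency: ω = 2π·f = 2π·50 = 314.2 rad/s.
Step 2 — Component impedances:
  R: Z = R = 2050 Ω
  L: Z = jωL = j·314.2·0.0121 = 0 + j3.801 Ω
Step 3 — Series combination: Z_total = R + L = 2050 + j3.801 Ω = 2050∠0.1° Ω.
Step 4 — Power factor: PF = cos(φ) = Re(Z)/|Z| = 2050/2050 = 1.
Step 5 — Type: Im(Z) = 3.801 ⇒ lagging (phase φ = 0.1°).

PF = 1 (lagging, φ = 0.1°)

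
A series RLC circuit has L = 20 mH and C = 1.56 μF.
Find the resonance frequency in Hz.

Step 1 — Resonance condition Im(Z)=0 gives ω₀ = 1/√(LC).
Step 2 — ω₀ = 1/√(0.02·1.56e-06) = 5661 rad/s.
Step 3 — f₀ = ω₀/(2π) = 901 Hz.

f₀ = 901 Hz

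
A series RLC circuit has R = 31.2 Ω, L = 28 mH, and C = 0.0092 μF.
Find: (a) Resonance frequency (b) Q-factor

Step 1 — Resonance condition Im(Z)=0 gives ω₀ = 1/√(LC).
Step 2 — ω₀ = 1/√(0.028·9.2e-09) = 6.231e+04 rad/s.
Step 3 — f₀ = ω₀/(2π) = 9916 Hz.
Step 4 — Series Q: Q = ω₀L/R = 6.231e+04·0.028/31.2 = 55.92.

(a) f₀ = 9916 Hz  (b) Q = 55.92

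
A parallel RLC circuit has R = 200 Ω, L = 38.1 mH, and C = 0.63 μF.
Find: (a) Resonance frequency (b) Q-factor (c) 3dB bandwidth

Step 1 — Resonance: ω₀ = 1/√(LC) = 1/√(0.0381·6.3e-07) = 6455 rad/s.
Step 2 — f₀ = ω₀/(2π) = 1027 Hz.
Step 3 — Parallel Q: Q = R/(ω₀L) = 200/(6455·0.0381) = 0.8133.
Step 4 — Bandwidth: Δω = ω₀/Q = 7937 rad/s; BW = Δω/(2π) = 1263 Hz.

(a) f₀ = 1027 Hz  (b) Q = 0.8133  (c) BW = 1263 Hz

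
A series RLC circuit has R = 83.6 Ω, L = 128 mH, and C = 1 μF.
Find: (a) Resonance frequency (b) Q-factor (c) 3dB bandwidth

Step 1 — Resonance: ω₀ = 1/√(LC) = 1/√(0.128·1e-06) = 2795 rad/s.
Step 2 — f₀ = ω₀/(2π) = 444.9 Hz.
Step 3 — Series Q: Q = ω₀L/R = 2795·0.128/83.6 = 4.28.
Step 4 — Bandwidth: Δω = ω₀/Q = 653.1 rad/s; BW = Δω/(2π) = 103.9 Hz.

(a) f₀ = 444.9 Hz  (b) Q = 4.28  (c) BW = 103.9 Hz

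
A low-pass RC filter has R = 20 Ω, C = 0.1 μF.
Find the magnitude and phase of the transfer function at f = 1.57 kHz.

Step 1 — Angular frequency: ω = 2π·1570 = 9865 rad/s.
Step 2 — Transfer function: H(jω) = 1/(1 + jωRC).
Step 3 — Denominator: 1 + jωRC = 1 + j·9865·20·1e-07 = 1 + j0.01973.
Step 4 — H = 0.9996 - j0.01972.
Step 5 — Magnitude: |H| = 0.9998 (-0.0 dB); phase: φ = -1.1°.

|H| = 0.9998 (-0.0 dB), φ = -1.1°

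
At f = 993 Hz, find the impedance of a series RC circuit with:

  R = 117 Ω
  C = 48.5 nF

Step 1 — Angular frequency: ω = 2π·f = 2π·993 = 6239 rad/s.
Step 2 — Component impedances:
  R: Z = R = 117 Ω
  C: Z = 1/(jωC) = -j/(ω·C) = 0 - j3305 Ω
Step 3 — Series combination: Z_total = R + C = 117 - j3305 Ω = 3307∠-88.0° Ω.

Z = 117 - j3305 Ω = 3307∠-88.0° Ω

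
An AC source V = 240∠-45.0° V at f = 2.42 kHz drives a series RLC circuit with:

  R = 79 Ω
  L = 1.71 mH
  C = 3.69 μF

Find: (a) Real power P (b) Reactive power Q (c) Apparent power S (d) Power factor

Step 1 — Angular frequency: ω = 2π·f = 2π·2420 = 1.521e+04 rad/s.
Step 2 — Component impedances:
  R: Z = R = 79 Ω
  L: Z = jωL = j·1.521e+04·0.00171 = 0 + j26 Ω
  C: Z = 1/(jωC) = -j/(ω·C) = 0 - j17.82 Ω
Step 3 — Series combination: Z_total = R + L + C = 79 + j8.178 Ω = 79.42∠5.9° Ω.
Step 4 — Source phasor: V = 240∠-45.0° V = 169.7 - j169.7 V.
Step 5 — Current: I = V / Z = 1.905 - j2.345 A = 3.022∠-50.9° A.
Step 6 — Complex power: S = V·I* = 721.4 + j74.68 VA.
Step 7 — Real power: P = Re(S) = 721.4 W.
Step 8 — Reactive power: Q = Im(S) = 74.68 VAR.
Step 9 — Apparent power: |S| = 725.2 VA.
Step 10 — Power factor: PF = P/|S| = 0.9947 (lagging).

(a) P = 721.4 W  (b) Q = 74.68 VAR  (c) S = 725.2 VA  (d) PF = 0.9947 (lagging)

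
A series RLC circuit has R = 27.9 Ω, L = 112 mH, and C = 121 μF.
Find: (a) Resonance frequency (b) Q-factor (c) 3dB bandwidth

Step 1 — Resonance: ω₀ = 1/√(LC) = 1/√(0.112·0.000121) = 271.6 rad/s.
Step 2 — f₀ = ω₀/(2π) = 43.23 Hz.
Step 3 — Series Q: Q = ω₀L/R = 271.6·0.112/27.9 = 1.09.
Step 4 — Bandwidth: Δω = ω₀/Q = 249.1 rad/s; BW = Δω/(2π) = 39.65 Hz.

(a) f₀ = 43.23 Hz  (b) Q = 1.09  (c) BW = 39.65 Hz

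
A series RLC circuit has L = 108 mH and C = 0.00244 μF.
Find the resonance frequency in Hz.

Step 1 — Resonance condition Im(Z)=0 gives ω₀ = 1/√(LC).
Step 2 — ω₀ = 1/√(0.108·2.44e-09) = 6.16e+04 rad/s.
Step 3 — f₀ = ω₀/(2π) = 9804 Hz.

f₀ = 9804 Hz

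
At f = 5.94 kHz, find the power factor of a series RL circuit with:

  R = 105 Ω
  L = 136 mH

Step 1 — Angular frequency: ω = 2π·f = 2π·5940 = 3.732e+04 rad/s.
Step 2 — Component impedances:
  R: Z = R = 105 Ω
  L: Z = jωL = j·3.732e+04·0.136 = 0 + j5076 Ω
Step 3 — Series combination: Z_total = R + L = 105 + j5076 Ω = 5077∠88.8° Ω.
Step 4 — Power factor: PF = cos(φ) = Re(Z)/|Z| = 105/5077 = 0.02068.
Step 5 — Type: Im(Z) = 5076 ⇒ lagging (phase φ = 88.8°).

PF = 0.02068 (lagging, φ = 88.8°)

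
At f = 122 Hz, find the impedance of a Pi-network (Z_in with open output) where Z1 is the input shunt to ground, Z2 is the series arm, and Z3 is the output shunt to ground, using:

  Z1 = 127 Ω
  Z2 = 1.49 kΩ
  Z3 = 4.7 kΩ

Step 1 — Angular frequency: ω = 2π·f = 2π·122 = 766.5 rad/s.
Step 2 — Component impedances:
  Z1: Z = R = 127 Ω
  Z2: Z = R = 1490 Ω
  Z3: Z = R = 4700 Ω
Step 3 — With open output, the series arm Z2 and the output shunt Z3 appear in series to ground: Z2 + Z3 = 6190 Ω.
Step 4 — Parallel with input shunt Z1: Z_in = Z1 || (Z2 + Z3) = 124.4 Ω = 124.4∠0.0° Ω.

Z = 124.4 Ω = 124.4∠0.0° Ω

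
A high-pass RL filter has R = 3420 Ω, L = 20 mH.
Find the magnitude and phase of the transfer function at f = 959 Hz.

Step 1 — Angular frequency: ω = 2π·959 = 6026 rad/s.
Step 2 — Transfer function: H(jω) = jωL/(R + jωL).
Step 3 — Numerator jωL = j·120.5; denominator R + jωL = 3420 + j120.5.
Step 4 — H = 0.00124 + j0.03519.
Step 5 — Magnitude: |H| = 0.03522 (-29.1 dB); phase: φ = 88.0°.

|H| = 0.03522 (-29.1 dB), φ = 88.0°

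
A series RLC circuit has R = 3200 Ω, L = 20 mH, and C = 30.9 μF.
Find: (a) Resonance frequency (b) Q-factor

Step 1 — Resonance condition Im(Z)=0 gives ω₀ = 1/√(LC).
Step 2 — ω₀ = 1/√(0.02·3.09e-05) = 1272 rad/s.
Step 3 — f₀ = ω₀/(2π) = 202.5 Hz.
Step 4 — Series Q: Q = ω₀L/R = 1272·0.02/3200 = 0.00795.

(a) f₀ = 202.5 Hz  (b) Q = 0.00795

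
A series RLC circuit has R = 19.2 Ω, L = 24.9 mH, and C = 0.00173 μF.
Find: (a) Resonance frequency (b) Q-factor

Step 1 — Resonance condition Im(Z)=0 gives ω₀ = 1/√(LC).
Step 2 — ω₀ = 1/√(0.0249·1.73e-09) = 1.524e+05 rad/s.
Step 3 — f₀ = ω₀/(2π) = 2.425e+04 Hz.
Step 4 — Series Q: Q = ω₀L/R = 1.524e+05·0.0249/19.2 = 197.6.

(a) f₀ = 2.425e+04 Hz  (b) Q = 197.6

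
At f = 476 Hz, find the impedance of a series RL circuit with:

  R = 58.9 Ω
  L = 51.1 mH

Step 1 — Angular frequency: ω = 2π·f = 2π·476 = 2991 rad/s.
Step 2 — Component impedances:
  R: Z = R = 58.9 Ω
  L: Z = jωL = j·2991·0.0511 = 0 + j152.8 Ω
Step 3 — Series combination: Z_total = R + L = 58.9 + j152.8 Ω = 163.8∠68.9° Ω.

Z = 58.9 + j152.8 Ω = 163.8∠68.9° Ω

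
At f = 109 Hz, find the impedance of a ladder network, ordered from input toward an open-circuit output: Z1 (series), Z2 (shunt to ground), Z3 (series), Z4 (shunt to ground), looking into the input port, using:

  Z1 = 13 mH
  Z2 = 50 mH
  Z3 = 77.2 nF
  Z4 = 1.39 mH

Step 1 — Angular frequency: ω = 2π·f = 2π·109 = 684.9 rad/s.
Step 2 — Component impedances:
  Z1: Z = jωL = j·684.9·0.013 = 0 + j8.903 Ω
  Z2: Z = jωL = j·684.9·0.05 = 0 + j34.24 Ω
  Z3: Z = 1/(jωC) = -j/(ω·C) = 0 - j1.891e+04 Ω
  Z4: Z = jωL = j·684.9·0.00139 = 0 + j0.952 Ω
Step 3 — Ladder network (open output): work backward from the far end, alternating series and parallel combinations. Z_in = 0 + j43.21 Ω = 43.21∠90.0° Ω.

Z = 0 + j43.21 Ω = 43.21∠90.0° Ω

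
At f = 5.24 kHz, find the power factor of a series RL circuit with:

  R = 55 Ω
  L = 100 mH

Step 1 — Angular frequency: ω = 2π·f = 2π·5240 = 3.292e+04 rad/s.
Step 2 — Component impedances:
  R: Z = R = 55 Ω
  L: Z = jωL = j·3.292e+04·0.1 = 0 + j3292 Ω
Step 3 — Series combination: Z_total = R + L = 55 + j3292 Ω = 3293∠89.0° Ω.
Step 4 — Power factor: PF = cos(φ) = Re(Z)/|Z| = 55/3293 = 0.0167.
Step 5 — Type: Im(Z) = 3292 ⇒ lagging (phase φ = 89.0°).

PF = 0.0167 (lagging, φ = 89.0°)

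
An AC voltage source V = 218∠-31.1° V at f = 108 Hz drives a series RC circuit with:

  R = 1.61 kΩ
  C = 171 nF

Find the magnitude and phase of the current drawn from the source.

Step 1 — Angular frequency: ω = 2π·f = 2π·108 = 678.6 rad/s.
Step 2 — Component impedances:
  R: Z = R = 1610 Ω
  C: Z = 1/(jωC) = -j/(ω·C) = 0 - j8618 Ω
Step 3 — Series combination: Z_total = R + C = 1610 - j8618 Ω = 8767∠-79.4° Ω.
Step 4 — Source phasor: V = 218∠-31.1° V = 186.7 - j112.6 V.
Step 5 — Ohm's law: I = V / Z_total = (186.7 - j112.6) / (1610 - j8618) = 0.01654 + j0.01857 A.
Step 6 — Convert to polar: |I| = 0.02487 A, ∠I = 48.3°.

I = 0.02487∠48.3° A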